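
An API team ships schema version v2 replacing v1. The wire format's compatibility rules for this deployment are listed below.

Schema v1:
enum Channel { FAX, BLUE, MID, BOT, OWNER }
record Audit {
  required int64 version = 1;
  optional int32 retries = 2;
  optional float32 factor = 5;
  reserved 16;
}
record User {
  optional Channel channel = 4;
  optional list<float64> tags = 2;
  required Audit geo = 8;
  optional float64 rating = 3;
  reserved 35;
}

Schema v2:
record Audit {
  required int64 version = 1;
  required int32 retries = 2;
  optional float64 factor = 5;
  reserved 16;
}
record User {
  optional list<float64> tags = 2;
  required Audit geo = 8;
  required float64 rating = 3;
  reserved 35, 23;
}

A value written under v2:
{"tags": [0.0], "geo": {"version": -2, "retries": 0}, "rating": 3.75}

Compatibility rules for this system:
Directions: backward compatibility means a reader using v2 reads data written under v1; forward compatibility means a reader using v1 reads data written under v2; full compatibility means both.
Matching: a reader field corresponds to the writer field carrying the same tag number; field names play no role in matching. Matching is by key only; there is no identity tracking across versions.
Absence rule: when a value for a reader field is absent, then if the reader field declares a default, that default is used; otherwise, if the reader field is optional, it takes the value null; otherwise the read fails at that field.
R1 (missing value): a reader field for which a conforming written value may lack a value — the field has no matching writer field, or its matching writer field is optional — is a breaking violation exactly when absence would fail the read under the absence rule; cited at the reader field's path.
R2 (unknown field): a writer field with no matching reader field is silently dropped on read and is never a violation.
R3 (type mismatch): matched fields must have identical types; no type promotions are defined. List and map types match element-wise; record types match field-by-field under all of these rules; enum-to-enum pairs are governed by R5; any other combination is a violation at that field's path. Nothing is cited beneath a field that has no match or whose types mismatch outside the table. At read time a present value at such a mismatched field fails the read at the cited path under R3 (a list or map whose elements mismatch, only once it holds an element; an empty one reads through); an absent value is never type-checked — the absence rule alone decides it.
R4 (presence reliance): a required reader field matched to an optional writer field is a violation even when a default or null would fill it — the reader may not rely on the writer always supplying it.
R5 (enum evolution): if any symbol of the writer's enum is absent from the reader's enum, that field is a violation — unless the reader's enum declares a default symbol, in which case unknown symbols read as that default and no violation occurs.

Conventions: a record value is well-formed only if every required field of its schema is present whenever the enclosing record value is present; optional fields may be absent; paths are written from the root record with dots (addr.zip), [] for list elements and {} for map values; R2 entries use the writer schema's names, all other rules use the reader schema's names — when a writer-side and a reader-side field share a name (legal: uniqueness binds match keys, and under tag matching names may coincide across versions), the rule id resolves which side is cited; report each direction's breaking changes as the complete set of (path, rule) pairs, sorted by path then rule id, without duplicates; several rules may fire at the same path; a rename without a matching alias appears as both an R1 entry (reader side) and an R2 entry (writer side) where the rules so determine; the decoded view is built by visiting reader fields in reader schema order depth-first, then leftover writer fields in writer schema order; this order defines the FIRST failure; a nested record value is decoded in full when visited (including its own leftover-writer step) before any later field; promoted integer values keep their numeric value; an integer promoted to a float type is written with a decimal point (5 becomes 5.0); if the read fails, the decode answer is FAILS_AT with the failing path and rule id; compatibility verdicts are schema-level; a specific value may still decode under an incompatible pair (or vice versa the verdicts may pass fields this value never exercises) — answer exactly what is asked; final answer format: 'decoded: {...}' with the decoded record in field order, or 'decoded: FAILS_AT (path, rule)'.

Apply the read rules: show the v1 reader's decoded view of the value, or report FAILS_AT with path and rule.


the writer's type comes first in each User pair
decoding the User value with the v1 reader:
  channel := null (absent, optional -> null)
  tags := [0.0]
  geo.version := -2
  geo.retries := 0
  geo.factor := null (absent, optional -> null)
  rating := 3.75
  => decoded: {"channel": null, "tags": [0.0], "geo": {"version": -2, "retries": 0, "factor": null}, "rating": 3.75}
the rest of the User diff is inert for this question:
  field factor in record Audit: type float32 changed to float64 -> schema-level compatibility only; this User value's decode is unchanged
  field rating in record User: optional changed to required -> schema-level compatibility only; this User value's decode is unchanged
  removed field channel from record User -> inert under this dialect — no rule fires on User and the result does not move
  field retries in record Audit: optional changed to required -> schema-level compatibility only; this User value's decode is unchanged

decoded: {"channel": null, "tags": [0.0], "geo": {"version": -2, "retries": 0, "factor": null}, "rating": 3.75}


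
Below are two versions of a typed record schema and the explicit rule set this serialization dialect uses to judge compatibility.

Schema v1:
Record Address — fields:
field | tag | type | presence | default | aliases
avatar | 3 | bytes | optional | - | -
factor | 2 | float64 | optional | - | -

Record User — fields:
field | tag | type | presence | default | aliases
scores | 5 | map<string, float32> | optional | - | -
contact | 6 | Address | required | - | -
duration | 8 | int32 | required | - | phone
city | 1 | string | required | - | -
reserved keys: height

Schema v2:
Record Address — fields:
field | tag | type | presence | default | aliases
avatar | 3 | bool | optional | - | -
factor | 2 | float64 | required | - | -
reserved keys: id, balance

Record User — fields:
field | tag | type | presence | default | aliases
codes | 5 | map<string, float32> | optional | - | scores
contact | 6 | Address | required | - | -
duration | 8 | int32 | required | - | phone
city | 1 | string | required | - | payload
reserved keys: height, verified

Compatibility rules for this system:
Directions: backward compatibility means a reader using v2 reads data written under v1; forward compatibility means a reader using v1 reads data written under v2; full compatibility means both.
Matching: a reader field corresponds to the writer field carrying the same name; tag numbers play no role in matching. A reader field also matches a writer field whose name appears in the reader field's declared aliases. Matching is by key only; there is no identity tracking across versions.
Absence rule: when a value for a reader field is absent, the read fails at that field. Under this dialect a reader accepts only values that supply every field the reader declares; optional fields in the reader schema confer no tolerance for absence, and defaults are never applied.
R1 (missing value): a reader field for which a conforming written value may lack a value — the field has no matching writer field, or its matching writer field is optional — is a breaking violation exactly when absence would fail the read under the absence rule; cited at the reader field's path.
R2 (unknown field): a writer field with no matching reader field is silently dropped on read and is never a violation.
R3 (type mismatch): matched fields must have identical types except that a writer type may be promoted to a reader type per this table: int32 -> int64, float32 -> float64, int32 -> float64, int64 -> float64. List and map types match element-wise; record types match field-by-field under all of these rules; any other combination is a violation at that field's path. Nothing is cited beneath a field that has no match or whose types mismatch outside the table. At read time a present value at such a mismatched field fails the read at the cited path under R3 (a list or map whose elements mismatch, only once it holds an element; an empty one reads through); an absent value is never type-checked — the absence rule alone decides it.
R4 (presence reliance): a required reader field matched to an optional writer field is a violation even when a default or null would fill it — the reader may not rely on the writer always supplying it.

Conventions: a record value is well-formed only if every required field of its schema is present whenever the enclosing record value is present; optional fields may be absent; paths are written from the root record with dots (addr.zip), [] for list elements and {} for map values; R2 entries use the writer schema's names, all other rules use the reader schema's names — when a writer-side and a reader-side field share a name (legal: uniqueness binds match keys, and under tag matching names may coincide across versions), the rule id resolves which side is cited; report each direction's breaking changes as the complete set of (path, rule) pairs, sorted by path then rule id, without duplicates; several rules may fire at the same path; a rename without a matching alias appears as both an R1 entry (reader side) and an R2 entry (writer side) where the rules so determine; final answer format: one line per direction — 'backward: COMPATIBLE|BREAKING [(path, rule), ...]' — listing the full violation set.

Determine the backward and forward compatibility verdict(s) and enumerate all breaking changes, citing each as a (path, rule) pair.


backward: BREAKING [(codes, R1), (contact.avatar, R1), (contact.avatar, R3), (contact.factor, R1), (contact.factor, R4)]; forward: BREAKING [(contact.avatar, R1), (contact.avatar, R3), (scores, R1)]

the writer's type comes first in each User pair
backward on User — v2 reading data written by v1:
  writer optional, map<string, float32> -> map<string, float32>: reader codes maps from writer scores
  writer required, Address -> Address: reader contact maps from writer contact
  writer required, int32 -> int32: reader duration maps from writer duration
  writer required, string -> string: reader city maps from writer city
  writer optional, bytes -> bool: reader contact.avatar maps from writer contact.avatar
  writer optional, float64 -> float64: reader contact.factor maps from writer contact.factor
  violation R1 at codes
  violation R1 at contact.avatar
  violation R3 at contact.avatar
  violation R1 at contact.factor
  violation R4 at contact.factor
  backward on User therefore BREAKING (5)
forward on User — v1 reading data written by v2:
  scores: no writer match
  writer required, Address -> Address: reader contact maps from writer contact
  writer required, int32 -> int32: reader duration maps from writer duration
  writer required, string -> string: reader city maps from writer city
  leftover writer field: codes
  writer optional, bool -> bytes: reader contact.avatar maps from writer contact.avatar
  writer required, float64 -> float64: reader contact.factor maps from writer contact.factor
  violation R1 at contact.avatar
  violation R3 at contact.avatar
  violation R1 at scores
  forward on User therefore BREAKING (3)


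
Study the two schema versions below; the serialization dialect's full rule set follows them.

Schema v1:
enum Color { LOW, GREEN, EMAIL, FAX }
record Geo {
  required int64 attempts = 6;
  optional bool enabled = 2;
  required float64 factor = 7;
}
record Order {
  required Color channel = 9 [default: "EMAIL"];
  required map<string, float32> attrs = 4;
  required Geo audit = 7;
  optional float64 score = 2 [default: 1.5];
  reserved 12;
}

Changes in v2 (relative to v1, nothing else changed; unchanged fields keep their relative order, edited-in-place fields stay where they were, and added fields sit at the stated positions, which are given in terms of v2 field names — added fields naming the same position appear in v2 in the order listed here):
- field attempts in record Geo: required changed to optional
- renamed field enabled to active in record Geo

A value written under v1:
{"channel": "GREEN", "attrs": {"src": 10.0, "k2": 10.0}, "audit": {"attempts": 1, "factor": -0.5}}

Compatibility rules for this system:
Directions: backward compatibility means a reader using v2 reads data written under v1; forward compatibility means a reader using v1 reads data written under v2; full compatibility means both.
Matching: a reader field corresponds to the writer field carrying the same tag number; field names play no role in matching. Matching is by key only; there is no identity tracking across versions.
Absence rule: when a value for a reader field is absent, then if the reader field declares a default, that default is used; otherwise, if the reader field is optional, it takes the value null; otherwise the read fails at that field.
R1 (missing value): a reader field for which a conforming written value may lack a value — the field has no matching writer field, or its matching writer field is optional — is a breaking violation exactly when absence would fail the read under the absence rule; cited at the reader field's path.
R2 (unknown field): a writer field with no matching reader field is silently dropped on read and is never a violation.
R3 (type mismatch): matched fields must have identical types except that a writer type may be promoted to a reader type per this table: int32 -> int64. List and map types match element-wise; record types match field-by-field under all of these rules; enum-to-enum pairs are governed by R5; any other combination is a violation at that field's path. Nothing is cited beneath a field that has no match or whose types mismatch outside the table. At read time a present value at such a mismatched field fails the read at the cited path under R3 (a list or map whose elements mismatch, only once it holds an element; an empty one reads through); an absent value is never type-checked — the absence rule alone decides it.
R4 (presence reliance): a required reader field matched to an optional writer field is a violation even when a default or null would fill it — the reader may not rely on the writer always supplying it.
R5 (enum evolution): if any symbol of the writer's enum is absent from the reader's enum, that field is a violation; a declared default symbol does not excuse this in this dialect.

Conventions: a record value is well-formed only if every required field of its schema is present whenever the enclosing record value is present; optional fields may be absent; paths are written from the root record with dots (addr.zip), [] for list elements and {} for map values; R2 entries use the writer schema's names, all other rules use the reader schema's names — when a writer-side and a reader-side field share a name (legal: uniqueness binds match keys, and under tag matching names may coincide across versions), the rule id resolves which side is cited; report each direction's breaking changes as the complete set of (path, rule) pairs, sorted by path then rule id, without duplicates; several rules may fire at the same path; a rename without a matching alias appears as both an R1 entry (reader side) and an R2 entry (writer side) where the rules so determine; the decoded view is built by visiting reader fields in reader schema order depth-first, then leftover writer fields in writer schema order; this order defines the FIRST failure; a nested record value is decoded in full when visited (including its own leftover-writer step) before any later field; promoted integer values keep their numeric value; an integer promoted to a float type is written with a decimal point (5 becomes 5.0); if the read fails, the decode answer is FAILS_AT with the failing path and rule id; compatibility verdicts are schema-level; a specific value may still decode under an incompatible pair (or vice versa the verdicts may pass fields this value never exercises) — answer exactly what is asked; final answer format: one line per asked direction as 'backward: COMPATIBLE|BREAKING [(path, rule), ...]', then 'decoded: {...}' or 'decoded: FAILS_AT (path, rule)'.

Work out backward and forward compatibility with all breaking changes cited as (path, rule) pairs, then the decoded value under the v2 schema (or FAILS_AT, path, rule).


in Order below, arrows point writer -> reader
backward analysis of Order with v2 as reader and v1 as writer:
  channel: Color -> Color, writer required; from channel
  attrs: map<string, float32> -> map<string, float32>, writer required; from attrs
  audit: Geo -> Geo, writer required; from audit
  score: float64 -> float64, writer optional; from score
  audit.attempts: int64 -> int64, writer required; from audit.attempts
  audit.active: bool -> bool, writer optional; from audit.enabled
  audit.factor: float64 -> float64, writer required; from audit.factor
  => backward: COMPATIBLE
forward analysis of Order with v1 as reader and v2 as writer:
  channel: Color -> Color, writer required; from channel
  attrs: map<string, float32> -> map<string, float32>, writer required; from attrs
  audit: Geo -> Geo, writer required; from audit
  score: float64 -> float64, writer optional; from score
  audit.attempts: int64 -> int64, writer optional; from audit.attempts
  audit.enabled: bool -> bool, writer optional; from audit.active
  audit.factor: float64 -> float64, writer required; from audit.factor
  breaking: (audit.attempts, R1)
  breaking: (audit.attempts, R4)
  forward on Order therefore BREAKING (2)
decode walk for Order under reader schema v2:
  channel := "GREEN"
  attrs := {"src": 10.0, "k2": 10.0}
  audit.attempts := 1
  audit.active := null (not supplied -> null)
  audit.factor := -0.5
  score := 1.5 (no value, default fills)
  => decoded: {"channel": "GREEN", "attrs": {"src": 10.0, "k2": 10.0}, "audit": {"attempts": 1, "active": null, "factor": -0.5}, "score": 1.5}

backward: COMPATIBLE []; forward: BREAKING [(audit.attempts, R1), (audit.attempts, R4)]; decoded: {"channel": "GREEN", "attrs": {"src": 10.0, "k2": 10.0}, "audit": {"attempts": 1, "active": null, "factor": -0.5}, "score": 1.5}


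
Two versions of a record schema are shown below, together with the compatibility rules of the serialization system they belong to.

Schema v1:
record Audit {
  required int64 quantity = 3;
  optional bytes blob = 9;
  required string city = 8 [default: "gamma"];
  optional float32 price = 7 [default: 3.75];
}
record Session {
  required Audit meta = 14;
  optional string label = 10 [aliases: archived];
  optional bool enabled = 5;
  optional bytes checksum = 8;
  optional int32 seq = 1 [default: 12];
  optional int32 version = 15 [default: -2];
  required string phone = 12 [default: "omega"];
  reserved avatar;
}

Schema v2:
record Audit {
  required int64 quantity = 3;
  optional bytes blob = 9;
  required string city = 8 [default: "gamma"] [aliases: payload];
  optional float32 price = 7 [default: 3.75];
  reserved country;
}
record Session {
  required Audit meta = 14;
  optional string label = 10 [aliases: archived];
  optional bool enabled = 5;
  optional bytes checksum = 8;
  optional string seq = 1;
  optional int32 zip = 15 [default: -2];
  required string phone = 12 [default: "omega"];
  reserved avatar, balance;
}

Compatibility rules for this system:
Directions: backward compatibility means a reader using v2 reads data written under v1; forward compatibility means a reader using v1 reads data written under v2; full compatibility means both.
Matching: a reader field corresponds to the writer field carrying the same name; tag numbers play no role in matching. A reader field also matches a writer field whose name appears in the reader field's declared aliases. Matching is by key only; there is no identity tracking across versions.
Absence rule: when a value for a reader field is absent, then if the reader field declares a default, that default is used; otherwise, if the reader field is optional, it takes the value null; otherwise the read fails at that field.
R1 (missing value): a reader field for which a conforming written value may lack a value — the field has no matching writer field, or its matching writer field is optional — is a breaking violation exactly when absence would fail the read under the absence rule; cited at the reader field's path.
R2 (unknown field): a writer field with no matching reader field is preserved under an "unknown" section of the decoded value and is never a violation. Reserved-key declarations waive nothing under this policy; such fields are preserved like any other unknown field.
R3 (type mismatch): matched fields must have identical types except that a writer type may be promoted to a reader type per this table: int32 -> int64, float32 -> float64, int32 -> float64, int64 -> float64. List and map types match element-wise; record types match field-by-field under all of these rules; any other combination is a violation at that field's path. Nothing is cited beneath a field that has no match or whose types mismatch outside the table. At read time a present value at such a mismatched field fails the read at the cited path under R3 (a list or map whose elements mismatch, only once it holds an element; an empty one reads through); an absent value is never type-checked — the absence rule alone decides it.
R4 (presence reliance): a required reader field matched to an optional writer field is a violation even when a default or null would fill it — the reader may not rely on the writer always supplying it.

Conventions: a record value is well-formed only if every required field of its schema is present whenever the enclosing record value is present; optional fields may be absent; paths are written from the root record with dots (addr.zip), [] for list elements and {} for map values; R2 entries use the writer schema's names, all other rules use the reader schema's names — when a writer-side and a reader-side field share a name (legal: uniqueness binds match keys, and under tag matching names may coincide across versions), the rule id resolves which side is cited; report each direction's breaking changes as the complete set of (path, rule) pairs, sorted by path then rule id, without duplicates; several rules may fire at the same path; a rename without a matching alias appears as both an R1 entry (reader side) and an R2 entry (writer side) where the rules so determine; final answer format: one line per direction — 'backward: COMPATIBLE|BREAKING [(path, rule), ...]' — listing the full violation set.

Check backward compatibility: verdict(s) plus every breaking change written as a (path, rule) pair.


backward: BREAKING [(seq, R3)]

in Session below, arrows point writer -> reader
checking backward for Session: reader v2 against writer v1:
  meta: Audit -> Audit, writer required; from meta
  label: string -> string, writer optional; from label
  enabled: bool -> bool, writer optional; from enabled
  checksum: bytes -> bytes, writer optional; from checksum
  seq: int32 -> string, writer optional; from seq
  zip has no writer counterpart
  phone: string -> string, writer required; from phone
  version (writer side), unknown to reader
  meta.quantity: int64 -> int64, writer required; from meta.quantity
  meta.blob: bytes -> bytes, writer optional; from meta.blob
  meta.city: string -> string, writer required; from meta.city
  meta.price: float32 -> float32, writer optional; from meta.price
  R3 fires at seq
  => backward verdict for Session: BREAKING, 1 violation(s)
ruling out the remaining Session differences:
  renamed field version to zip in record Session -> inert for the asked Session verdict: nothing fires


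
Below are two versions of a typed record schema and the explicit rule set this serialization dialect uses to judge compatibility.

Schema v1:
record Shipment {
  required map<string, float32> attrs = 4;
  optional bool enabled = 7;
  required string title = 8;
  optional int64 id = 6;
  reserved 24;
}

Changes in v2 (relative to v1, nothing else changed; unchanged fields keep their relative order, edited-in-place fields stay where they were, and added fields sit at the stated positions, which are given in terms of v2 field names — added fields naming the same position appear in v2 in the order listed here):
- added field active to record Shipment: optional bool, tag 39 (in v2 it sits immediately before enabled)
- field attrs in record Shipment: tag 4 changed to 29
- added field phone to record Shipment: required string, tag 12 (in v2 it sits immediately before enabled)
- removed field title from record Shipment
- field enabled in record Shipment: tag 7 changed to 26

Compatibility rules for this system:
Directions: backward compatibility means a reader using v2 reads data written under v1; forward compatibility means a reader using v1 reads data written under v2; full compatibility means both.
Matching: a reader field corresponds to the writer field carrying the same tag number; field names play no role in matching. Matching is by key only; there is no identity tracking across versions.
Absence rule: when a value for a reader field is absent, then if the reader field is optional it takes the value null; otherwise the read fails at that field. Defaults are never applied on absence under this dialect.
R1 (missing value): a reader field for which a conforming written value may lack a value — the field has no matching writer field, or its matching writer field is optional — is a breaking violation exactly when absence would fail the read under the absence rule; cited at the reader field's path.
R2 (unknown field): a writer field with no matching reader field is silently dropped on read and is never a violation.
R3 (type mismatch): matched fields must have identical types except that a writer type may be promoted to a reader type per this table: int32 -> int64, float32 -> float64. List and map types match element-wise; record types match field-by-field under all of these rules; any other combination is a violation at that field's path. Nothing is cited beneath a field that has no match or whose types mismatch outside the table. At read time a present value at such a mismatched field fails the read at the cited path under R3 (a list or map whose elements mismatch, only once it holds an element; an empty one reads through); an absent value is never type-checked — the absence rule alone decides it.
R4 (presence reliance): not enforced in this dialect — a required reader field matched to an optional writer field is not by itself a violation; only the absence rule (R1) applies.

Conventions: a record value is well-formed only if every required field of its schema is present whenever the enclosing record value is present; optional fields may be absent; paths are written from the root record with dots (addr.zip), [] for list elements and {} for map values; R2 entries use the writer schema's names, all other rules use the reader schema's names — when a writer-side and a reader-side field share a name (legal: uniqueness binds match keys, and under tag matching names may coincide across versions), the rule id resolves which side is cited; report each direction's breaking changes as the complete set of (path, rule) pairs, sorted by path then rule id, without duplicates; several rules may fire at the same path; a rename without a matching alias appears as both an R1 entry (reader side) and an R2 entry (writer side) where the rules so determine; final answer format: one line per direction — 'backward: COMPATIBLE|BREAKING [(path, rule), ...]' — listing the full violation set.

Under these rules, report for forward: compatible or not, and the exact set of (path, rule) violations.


forward: BREAKING [(attrs, R1), (title, R1)]

the writer's type comes first in each Shipment pair
forward pass over Shipment, reader schema v1, writer schema v2:
  attrs: no writer match
  enabled: no writer match
  title: no writer match
  writer optional, int64 -> int64: reader id maps from writer id
  writer attrs: unknown to reader
  writer active: unknown to reader
  writer phone: unknown to reader
  writer enabled: unknown to reader
  R1 fires at attrs
  R1 fires at title
  => forward: BREAKING (2)
remaining Shipment differences; none change what is asked:
  added field active to record Shipment: optional bool, tag 39 (in v2 it sits immediately before enabled) -> fires no rule on Shipment, leaving the asked answer as it is
  added field phone to record Shipment: required string, tag 12 (in v2 it sits immediately before enabled) -> fires only in the backward direction of Shipment, which is not asked here
  field enabled in record Shipment: tag 7 changed to 26 -> fires no rule on Shipment, leaving the asked answer as it is


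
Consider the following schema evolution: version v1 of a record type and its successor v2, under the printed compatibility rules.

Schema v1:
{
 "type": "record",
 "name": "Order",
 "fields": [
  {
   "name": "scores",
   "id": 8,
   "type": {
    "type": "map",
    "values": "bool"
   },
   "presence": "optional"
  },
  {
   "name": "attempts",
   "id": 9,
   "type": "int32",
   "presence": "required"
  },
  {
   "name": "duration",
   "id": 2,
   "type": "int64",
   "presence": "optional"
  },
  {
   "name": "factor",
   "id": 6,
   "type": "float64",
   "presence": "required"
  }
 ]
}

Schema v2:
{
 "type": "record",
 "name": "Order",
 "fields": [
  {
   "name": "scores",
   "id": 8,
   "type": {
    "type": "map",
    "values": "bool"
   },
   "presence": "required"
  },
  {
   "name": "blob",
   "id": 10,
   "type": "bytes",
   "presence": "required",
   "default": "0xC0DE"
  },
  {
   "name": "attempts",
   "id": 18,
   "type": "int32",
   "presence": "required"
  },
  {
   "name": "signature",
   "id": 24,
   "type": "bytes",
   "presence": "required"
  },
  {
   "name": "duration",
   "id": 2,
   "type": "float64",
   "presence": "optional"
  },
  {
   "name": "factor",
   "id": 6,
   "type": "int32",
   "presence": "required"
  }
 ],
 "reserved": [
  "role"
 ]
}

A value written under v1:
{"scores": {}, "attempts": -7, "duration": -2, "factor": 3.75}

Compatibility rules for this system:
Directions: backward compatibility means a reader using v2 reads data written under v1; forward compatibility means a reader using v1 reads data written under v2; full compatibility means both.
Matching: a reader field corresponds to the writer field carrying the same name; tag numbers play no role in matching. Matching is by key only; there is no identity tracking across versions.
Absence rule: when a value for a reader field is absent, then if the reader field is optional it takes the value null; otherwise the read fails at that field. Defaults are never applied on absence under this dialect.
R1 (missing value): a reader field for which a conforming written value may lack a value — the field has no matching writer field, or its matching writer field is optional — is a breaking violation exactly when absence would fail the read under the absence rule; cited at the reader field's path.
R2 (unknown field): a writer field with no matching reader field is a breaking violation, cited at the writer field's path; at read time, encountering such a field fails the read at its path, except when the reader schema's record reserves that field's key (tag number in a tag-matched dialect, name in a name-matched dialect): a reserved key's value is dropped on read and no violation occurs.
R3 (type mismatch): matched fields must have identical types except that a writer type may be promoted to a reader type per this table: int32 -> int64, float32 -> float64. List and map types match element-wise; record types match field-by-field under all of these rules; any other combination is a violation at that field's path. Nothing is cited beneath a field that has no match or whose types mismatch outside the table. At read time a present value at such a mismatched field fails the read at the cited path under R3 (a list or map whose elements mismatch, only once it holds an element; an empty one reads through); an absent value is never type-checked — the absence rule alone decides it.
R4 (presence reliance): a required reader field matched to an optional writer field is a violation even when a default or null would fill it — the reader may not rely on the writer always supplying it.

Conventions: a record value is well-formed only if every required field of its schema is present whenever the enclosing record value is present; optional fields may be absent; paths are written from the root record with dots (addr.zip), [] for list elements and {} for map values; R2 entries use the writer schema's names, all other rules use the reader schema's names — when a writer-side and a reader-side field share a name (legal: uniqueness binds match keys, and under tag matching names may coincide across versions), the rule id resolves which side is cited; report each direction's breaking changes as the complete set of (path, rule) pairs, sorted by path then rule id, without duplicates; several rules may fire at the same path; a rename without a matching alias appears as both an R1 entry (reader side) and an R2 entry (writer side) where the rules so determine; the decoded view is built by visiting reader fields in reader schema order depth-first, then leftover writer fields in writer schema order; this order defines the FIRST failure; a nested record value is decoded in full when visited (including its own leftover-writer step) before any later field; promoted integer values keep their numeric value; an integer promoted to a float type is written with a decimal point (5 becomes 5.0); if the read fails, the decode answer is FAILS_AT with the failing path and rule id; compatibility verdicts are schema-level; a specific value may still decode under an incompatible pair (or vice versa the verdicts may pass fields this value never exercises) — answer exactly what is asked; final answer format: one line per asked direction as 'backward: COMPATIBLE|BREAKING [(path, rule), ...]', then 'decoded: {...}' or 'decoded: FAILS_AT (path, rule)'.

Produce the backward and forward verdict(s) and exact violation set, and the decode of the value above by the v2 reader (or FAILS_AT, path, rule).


backward: BREAKING [(blob, R1), (duration, R3), (factor, R3), (scores, R1), (scores, R4), (signature, R1)]; forward: BREAKING [(blob, R2), (duration, R3), (factor, R3), (signature, R2)]; decoded: FAILS_AT (blob, R1)

in Order below, arrows point writer -> reader
backward on Order — v2 reading data written by v1:
  scores: paired with writer scores (map<string, bool> -> map<string, bool>; writer optional)
  blob: no writer-side match
  attempts: paired with writer attempts (int32 -> int32; writer required)
  signature: no writer-side match
  duration: paired with writer duration (int64 -> float64; writer optional)
  factor: paired with writer factor (float64 -> int32; writer required)
  breaking: (blob, R1)
  breaking: (duration, R3)
  breaking: (factor, R3)
  breaking: (scores, R1)
  breaking: (scores, R4)
  breaking: (signature, R1)
  backward on Order therefore BREAKING (6)
forward on Order — v1 reading data written by v2:
  scores: paired with writer scores (map<string, bool> -> map<string, bool>; writer required)
  attempts: paired with writer attempts (int32 -> int32; writer required)
  duration: paired with writer duration (float64 -> int64; writer optional)
  factor: paired with writer factor (int32 -> float64; writer required)
  blob (writer side), unknown to reader
  signature (writer side), unknown to reader
  breaking: (blob, R2)
  breaking: (duration, R3)
  breaking: (factor, R3)
  breaking: (signature, R2)
  forward on Order therefore BREAKING (4)
decode walk for Order under reader schema v2:
  scores := {}
  read fails at blob under R1 (no fill)
  => FAILS_AT (blob, R1)


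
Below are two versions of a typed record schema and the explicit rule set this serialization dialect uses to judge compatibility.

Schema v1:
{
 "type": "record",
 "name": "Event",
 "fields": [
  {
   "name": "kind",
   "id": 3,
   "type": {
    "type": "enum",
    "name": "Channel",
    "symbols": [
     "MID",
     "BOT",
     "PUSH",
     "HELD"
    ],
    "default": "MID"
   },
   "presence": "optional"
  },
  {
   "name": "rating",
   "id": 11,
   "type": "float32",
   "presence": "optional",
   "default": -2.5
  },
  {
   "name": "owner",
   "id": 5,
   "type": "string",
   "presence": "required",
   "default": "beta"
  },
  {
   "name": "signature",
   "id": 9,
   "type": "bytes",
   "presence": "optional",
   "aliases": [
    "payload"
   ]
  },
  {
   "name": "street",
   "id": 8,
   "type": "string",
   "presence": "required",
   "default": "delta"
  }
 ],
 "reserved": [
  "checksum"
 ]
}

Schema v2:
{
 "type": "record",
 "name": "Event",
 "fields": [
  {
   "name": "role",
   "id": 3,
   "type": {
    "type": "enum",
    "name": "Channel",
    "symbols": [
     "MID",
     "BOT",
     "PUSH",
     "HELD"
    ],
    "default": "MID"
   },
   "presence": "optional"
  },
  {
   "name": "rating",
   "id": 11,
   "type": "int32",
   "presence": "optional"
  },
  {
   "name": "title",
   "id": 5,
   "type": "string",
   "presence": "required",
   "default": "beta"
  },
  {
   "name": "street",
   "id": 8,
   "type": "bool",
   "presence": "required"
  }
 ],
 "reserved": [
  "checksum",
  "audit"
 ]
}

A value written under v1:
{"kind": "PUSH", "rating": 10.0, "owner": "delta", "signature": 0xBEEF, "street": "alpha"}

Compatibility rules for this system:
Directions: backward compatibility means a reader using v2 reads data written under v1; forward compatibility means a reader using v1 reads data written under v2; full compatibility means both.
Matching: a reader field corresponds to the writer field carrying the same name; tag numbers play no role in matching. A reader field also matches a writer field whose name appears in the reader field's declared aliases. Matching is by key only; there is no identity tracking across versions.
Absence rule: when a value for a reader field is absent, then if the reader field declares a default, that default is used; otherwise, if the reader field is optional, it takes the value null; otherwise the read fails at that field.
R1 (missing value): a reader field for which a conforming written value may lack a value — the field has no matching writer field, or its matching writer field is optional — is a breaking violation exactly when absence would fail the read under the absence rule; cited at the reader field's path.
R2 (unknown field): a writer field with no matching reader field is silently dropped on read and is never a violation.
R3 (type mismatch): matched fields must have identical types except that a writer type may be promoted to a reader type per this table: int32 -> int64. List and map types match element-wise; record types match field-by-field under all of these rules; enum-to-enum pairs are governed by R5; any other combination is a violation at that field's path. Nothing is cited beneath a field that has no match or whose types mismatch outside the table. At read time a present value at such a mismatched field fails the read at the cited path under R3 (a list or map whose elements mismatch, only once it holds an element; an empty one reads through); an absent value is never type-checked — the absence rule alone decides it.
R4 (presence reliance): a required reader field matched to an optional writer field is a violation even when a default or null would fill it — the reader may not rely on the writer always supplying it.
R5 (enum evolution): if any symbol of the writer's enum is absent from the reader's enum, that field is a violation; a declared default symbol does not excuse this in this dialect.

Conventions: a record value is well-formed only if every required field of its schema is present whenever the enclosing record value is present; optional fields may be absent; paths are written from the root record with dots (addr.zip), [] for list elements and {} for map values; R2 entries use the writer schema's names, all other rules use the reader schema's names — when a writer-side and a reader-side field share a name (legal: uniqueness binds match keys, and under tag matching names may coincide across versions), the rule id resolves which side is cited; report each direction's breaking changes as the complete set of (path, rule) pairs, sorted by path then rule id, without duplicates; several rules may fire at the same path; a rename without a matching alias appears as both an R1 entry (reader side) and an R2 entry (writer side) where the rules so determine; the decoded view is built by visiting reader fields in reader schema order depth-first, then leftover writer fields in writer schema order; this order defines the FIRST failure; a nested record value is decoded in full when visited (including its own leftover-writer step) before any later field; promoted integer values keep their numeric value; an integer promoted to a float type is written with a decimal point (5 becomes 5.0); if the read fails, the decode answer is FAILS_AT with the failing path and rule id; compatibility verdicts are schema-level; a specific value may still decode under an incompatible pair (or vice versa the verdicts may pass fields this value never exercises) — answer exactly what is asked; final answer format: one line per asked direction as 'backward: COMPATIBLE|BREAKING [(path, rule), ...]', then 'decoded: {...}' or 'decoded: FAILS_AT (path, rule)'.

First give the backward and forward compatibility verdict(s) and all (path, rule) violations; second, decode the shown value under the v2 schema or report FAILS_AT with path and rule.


each type pair in Event: writer, then reader
backward for Event (reader v2, writer v1):
  role: no writer match
  rating: paired with writer rating (float32 -> int32; writer optional)
  title: no writer match
  street: paired with writer street (string -> bool; writer required)
  writer field kind has no reader counterpart
  writer field owner has no reader counterpart
  writer field signature has no reader counterpart
  rule R3 violated at rating
  rule R3 violated at street
  => 2 violation(s): backward is BREAKING for Event
forward for Event (reader v1, writer v2):
  kind: no writer match
  rating: paired with writer rating (int32 -> float32; writer optional)
  owner: no writer match
  signature: no writer match
  street: paired with writer street (bool -> string; writer required)
  writer field role has no reader counterpart
  writer field title has no reader counterpart
  rule R3 violated at rating
  rule R3 violated at street
  => 2 violation(s): forward is BREAKING for Event
decode walk for Event under reader schema v2:
  role := null (absent, optional -> null)
  read fails at rating under R3
  => FAILS_AT (rating, R3)

backward: BREAKING [(rating, R3), (street, R3)]; forward: BREAKING [(rating, R3), (street, R3)]; decoded: FAILS_AT (rating, R3)
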